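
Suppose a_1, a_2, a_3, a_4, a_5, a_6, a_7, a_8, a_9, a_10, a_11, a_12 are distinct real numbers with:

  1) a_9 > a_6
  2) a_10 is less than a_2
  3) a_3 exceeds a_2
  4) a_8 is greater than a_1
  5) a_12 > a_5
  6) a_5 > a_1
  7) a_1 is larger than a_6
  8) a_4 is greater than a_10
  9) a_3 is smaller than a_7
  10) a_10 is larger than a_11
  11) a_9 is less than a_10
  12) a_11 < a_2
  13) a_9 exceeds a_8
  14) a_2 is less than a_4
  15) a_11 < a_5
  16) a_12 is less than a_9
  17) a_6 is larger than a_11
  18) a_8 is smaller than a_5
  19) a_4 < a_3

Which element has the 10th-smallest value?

Chaining the given pairs: a_11 < a_6 < a_1 < a_8 < a_5 < a_12 < a_9 < a_10 < a_2 < a_4 < a_3 < a_7.
Counting 10 from the smallest end gives a_4.

a_4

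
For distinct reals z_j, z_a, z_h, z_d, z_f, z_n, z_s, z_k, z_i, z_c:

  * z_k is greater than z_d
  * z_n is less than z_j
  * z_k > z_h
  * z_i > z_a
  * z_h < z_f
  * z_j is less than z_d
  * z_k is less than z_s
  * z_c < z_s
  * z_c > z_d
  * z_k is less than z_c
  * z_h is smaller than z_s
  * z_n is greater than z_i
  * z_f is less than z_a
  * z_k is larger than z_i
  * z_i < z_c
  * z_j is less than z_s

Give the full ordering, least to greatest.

z_h < z_f < z_a < z_i < z_n < z_j < z_d < z_k < z_c < z_s

The consecutive links are each given: z_h < z_f; z_f < z_a; z_a < z_i; z_i < z_n; z_n < z_j; z_j < z_d; z_d < z_k; z_k < z_c; z_c < z_s.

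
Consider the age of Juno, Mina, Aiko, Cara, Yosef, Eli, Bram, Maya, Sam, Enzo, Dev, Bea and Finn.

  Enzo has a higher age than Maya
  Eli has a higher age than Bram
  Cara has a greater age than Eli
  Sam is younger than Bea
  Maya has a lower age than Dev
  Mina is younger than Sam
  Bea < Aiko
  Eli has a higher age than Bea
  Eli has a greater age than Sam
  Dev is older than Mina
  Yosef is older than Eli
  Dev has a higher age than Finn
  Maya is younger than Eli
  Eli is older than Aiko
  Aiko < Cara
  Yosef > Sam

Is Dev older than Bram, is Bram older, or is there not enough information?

undetermined

Following every chain through Bram: above Bram we get Eli, Yosef, Cara.
Dev is not reached, and no chain runs the other way from Dev to Bram.
So the given relations leave the order of Bram and Dev undetermined.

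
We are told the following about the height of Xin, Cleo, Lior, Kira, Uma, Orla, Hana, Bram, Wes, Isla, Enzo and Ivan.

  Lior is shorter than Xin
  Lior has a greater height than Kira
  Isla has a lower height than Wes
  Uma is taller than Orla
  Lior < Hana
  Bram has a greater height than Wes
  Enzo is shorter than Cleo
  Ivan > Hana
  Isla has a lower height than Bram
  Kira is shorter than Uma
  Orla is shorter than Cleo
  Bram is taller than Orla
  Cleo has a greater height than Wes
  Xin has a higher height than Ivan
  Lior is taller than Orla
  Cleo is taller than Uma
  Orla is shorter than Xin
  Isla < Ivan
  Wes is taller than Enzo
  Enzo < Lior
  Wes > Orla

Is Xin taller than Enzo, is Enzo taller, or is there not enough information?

Xin

Enzo < Lior and Lior < Hana give Enzo < Hana.
Then Hana < Ivan extends the chain to Ivan.
Then Ivan < Xin extends the chain to Xin.
So Xin is taller.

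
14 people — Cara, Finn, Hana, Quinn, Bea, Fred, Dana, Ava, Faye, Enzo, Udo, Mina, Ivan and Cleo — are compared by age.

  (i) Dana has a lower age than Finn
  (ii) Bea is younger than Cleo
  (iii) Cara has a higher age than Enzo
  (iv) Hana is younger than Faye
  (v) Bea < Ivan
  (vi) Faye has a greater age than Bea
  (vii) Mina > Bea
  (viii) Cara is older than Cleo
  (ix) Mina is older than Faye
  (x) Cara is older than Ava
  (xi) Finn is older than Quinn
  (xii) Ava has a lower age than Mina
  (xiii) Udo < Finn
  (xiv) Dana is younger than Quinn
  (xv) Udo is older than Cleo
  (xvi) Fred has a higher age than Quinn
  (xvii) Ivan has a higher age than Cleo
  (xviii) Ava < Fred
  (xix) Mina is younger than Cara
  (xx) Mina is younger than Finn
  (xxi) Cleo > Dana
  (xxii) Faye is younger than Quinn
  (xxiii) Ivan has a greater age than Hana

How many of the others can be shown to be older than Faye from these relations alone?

5

From Faye the given relations immediately reach Quinn, Mina.
From those, Fred, Finn, Cara — 5 in total.
Nothing else is reachable above Faye; 5 in all.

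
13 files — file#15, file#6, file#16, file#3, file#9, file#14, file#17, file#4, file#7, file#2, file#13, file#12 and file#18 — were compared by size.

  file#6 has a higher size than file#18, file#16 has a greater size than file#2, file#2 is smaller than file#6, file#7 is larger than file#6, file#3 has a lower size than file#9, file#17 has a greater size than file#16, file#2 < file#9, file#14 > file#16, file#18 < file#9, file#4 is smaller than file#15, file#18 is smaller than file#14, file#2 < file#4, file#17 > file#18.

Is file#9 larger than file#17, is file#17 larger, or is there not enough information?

Following every chain through file#17: below file#17 we get file#18, file#2, file#16.
file#9 is not reached, and no chain runs the other way from file#9 to file#17.
So the given relations leave the order of file#17 and file#9 undetermined.

undetermined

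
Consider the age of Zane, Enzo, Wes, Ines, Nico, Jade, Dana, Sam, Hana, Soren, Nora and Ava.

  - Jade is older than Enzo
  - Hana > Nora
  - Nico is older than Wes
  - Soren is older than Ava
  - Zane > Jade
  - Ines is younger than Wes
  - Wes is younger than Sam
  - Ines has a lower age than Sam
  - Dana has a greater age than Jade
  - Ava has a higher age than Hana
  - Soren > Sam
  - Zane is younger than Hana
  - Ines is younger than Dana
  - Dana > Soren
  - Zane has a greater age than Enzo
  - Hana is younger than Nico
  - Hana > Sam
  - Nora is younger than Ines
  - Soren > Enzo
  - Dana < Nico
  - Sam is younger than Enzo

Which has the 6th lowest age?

The consecutive relations fix a unique order: Nora < Ines < Wes < Sam < Enzo < Jade < Zane < Hana < Ava < Soren < Dana < Nico.
Counting 6 from the smallest end gives Jade.

Jade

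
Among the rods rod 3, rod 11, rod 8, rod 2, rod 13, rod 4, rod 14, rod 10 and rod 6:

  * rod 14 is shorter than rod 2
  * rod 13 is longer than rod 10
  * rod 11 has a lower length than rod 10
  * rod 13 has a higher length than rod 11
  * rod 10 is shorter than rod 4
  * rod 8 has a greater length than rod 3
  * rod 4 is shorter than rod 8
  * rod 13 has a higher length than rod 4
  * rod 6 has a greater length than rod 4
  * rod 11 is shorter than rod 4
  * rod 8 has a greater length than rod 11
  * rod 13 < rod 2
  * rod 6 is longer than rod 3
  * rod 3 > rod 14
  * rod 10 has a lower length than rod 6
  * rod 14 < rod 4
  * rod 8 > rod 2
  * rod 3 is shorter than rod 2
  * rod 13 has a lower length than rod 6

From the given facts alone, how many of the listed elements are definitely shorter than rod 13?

From rod 13 the given relations immediately reach rod 11, rod 10, rod 4.
From those, rod 14 — 4 in total.
No other element is forced below rod 13 by the given relations, so the count is 4.

4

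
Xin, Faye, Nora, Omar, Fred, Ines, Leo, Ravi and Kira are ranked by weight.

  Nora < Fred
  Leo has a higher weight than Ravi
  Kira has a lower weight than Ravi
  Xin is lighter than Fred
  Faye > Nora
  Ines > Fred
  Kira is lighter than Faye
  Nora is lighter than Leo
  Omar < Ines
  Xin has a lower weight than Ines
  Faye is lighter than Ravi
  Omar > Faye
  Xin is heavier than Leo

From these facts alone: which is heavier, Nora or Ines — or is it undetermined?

Ines

Nora < Faye and Faye < Ravi give Nora < Ravi.
With Ravi < Leo: Nora < Faye < Ravi < Leo.
With Leo < Xin: Nora < Faye < Ravi < Leo < Xin.
With Xin < Fred: Nora < Faye < Ravi < Leo < Xin < Fred.
With Fred < Ines: Nora < Faye < Ravi < Leo < Xin < Fred < Ines.
So Ines is heavier.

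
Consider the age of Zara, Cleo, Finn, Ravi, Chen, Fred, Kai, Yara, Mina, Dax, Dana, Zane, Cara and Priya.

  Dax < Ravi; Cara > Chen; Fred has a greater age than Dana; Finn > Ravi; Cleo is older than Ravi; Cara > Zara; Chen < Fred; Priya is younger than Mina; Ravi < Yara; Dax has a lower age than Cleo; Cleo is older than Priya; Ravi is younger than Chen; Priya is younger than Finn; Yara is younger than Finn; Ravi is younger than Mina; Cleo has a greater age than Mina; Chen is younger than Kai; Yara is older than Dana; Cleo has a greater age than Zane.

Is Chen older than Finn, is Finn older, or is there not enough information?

Following every chain through Chen: above Chen we get Kai, Cara, Fred; below Chen we get Dax, Ravi.
Finn is not reached, and no chain runs the other way from Finn to Chen.
So the given relations leave the order of Chen and Finn undetermined.

undetermined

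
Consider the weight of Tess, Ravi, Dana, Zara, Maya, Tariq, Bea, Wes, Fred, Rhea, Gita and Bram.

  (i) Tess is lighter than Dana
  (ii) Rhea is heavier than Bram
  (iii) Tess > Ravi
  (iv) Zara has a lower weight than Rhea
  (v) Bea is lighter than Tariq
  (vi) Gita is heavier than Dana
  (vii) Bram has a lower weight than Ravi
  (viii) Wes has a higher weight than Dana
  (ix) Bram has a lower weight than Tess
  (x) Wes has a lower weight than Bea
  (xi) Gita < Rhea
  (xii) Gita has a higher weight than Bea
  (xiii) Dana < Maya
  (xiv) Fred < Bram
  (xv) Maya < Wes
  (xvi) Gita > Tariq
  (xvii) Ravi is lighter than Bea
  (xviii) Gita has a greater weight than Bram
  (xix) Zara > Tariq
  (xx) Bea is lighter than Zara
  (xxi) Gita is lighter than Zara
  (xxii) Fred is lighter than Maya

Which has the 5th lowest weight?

Dana

The consecutive relations fix a unique order: Fred < Bram < Ravi < Tess < Dana < Maya < Wes < Bea < Tariq < Gita < Zara < Rhea.
The 5th smallest is Dana.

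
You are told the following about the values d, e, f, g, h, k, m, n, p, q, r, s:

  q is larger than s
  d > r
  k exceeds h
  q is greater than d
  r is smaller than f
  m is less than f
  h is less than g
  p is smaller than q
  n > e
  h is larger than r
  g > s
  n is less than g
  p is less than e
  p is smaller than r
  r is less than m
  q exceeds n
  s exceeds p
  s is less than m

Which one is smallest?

e is not least since p < e; r is not least since p < r; s is not least since p < s; m is not least since r < m; h is not least since r < h; n is not least since e < n; d is not least since r < d; f is not least since m < f; q is not least since p < q; g is not least since s < g; k is not least since h < k.
Only p has nothing below it, so p is the smallest.

p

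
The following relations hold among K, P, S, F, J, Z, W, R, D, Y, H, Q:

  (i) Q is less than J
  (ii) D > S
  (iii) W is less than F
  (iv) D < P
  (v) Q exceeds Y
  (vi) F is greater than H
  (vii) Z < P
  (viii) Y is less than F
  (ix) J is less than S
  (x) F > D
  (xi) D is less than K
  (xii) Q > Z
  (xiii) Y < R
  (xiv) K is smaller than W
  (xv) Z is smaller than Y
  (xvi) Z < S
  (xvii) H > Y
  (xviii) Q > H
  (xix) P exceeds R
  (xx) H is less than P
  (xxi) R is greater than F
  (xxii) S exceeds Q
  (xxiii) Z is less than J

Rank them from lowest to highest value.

Nothing is placed below Z, so it is least; from there Z < Y; Y < H; H < Q; Q < J; J < S; S < D; D < K; K < W; W < F; F < R; R < P, each given directly.

Z < Y < H < Q < J < S < D < K < W < F < R < P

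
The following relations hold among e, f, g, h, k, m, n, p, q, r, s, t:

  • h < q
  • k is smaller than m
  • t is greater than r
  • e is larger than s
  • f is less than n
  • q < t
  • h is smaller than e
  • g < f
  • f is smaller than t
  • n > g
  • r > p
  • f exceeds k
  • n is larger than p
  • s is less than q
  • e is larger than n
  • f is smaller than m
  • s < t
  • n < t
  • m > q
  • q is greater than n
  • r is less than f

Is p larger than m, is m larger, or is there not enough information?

m

Following the relations from p: p < r < f < n < q < m.
So m is larger.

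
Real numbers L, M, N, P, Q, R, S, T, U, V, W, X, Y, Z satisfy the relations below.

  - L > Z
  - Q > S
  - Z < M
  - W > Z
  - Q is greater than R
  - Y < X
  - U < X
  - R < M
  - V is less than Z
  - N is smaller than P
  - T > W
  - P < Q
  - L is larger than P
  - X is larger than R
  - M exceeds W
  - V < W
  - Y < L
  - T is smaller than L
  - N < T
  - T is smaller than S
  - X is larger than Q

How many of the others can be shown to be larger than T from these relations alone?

Directly above T: S, L.
One step further: Q (3 so far).
One step further: X (4 so far).
No other element is forced above T by the given relations, so the count is 4.

4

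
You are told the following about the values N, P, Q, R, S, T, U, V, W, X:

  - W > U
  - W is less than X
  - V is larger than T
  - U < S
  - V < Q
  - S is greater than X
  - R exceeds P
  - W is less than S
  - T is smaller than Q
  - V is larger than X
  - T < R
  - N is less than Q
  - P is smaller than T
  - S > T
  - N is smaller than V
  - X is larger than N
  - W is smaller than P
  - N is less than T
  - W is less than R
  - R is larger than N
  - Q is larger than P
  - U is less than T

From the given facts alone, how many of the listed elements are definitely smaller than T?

From T the given relations immediately reach U, P, N.
From those, W — 4 in total.
No other element is forced below T by the given relations, so the count is 4.

4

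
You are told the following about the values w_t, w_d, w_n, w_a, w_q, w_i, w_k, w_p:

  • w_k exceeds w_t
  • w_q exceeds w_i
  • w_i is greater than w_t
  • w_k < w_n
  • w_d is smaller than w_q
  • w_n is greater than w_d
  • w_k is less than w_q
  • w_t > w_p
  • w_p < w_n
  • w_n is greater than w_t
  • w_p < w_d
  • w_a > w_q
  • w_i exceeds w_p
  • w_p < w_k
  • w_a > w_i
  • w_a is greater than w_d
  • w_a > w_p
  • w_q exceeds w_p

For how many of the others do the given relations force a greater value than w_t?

5

The elements the relations force above w_t are w_i, w_k, w_q, w_a, w_n — no chain reaches any other.
That is 5.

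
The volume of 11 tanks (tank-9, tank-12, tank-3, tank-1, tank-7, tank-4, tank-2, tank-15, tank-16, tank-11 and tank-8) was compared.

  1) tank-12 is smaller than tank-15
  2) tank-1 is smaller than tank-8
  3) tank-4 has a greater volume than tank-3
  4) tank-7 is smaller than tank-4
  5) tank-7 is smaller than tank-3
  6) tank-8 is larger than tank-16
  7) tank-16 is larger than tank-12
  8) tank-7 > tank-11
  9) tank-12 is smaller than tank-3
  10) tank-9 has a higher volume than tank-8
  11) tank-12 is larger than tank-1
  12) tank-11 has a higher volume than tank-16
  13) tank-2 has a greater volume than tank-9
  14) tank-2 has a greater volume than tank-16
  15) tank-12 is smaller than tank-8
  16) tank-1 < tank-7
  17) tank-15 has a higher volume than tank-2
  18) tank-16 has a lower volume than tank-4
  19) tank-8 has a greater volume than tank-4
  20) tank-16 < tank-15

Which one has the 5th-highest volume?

tank-4

Chaining the given pairs: tank-1 < tank-12 < tank-16 < tank-11 < tank-7 < tank-3 < tank-4 < tank-8 < tank-9 < tank-2 < tank-15.
Counting 5 from the largest end gives tank-4.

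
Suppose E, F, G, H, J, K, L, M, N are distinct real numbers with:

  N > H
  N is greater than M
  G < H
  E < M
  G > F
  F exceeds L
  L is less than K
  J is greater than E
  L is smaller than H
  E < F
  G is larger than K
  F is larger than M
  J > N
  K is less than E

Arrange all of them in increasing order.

Nothing is placed below L, so it is least; from there L < K; K < E; E < M; M < F; F < G; G < H; H < N; N < J, each given directly.

L < K < E < M < F < G < H < N < J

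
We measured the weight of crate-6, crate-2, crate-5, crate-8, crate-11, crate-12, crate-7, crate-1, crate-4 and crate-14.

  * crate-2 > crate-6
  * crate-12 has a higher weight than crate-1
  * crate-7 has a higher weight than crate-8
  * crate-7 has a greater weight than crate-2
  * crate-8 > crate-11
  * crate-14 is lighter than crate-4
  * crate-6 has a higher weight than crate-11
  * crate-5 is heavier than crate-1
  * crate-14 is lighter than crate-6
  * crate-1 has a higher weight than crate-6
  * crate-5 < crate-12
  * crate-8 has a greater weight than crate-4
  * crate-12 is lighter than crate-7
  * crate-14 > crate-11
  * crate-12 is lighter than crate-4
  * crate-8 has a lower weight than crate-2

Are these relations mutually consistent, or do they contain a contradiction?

consistent

Every relation is compatible with crate-11 < crate-14 < crate-6 < crate-1 < crate-5 < crate-12 < crate-4 < crate-8 < crate-2 < crate-7; the set is consistent.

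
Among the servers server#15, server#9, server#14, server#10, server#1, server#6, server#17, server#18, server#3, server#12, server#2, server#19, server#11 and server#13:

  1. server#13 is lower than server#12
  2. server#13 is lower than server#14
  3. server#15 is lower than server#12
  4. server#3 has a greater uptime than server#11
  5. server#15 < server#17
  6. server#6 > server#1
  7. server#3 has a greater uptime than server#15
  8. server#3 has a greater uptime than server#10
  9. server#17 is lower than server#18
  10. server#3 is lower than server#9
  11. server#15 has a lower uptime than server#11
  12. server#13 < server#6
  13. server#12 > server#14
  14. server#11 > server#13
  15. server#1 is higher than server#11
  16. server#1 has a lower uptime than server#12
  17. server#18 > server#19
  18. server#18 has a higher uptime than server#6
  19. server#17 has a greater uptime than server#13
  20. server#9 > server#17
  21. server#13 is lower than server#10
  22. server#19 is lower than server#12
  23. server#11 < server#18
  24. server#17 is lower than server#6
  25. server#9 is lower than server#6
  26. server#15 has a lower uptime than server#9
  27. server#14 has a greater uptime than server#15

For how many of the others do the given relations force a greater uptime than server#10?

From server#10 the given relations immediately reach server#3.
From those, server#9 — 2 in total.
From those, server#6 — 3 in total.
From those, server#18 — 4 in total.
No other element is forced above server#10 by the given relations, so the count is 4.

4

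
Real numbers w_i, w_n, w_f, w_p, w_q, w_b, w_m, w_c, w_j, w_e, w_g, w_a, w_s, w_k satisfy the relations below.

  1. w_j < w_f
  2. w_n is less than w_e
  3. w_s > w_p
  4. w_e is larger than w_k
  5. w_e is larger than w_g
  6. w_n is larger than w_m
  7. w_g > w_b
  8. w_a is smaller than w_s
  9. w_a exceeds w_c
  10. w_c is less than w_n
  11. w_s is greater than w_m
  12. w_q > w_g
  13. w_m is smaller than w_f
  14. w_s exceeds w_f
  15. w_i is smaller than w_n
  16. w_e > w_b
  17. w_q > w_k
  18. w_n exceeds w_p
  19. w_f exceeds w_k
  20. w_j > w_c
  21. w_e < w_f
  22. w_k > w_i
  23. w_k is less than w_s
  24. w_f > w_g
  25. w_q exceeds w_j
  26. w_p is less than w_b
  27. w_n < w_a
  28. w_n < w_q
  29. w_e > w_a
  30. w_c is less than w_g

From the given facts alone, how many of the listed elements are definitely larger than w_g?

From w_g the given relations immediately reach w_q, w_e, w_f.
From those, w_s — 4 in total.
Nothing else is reachable above w_g; 4 in all.

4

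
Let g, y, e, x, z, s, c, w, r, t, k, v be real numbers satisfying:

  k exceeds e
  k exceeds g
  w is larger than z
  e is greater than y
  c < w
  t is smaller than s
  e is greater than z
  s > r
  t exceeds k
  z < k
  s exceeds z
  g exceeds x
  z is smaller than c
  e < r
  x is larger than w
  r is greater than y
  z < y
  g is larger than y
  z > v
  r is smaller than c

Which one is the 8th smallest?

Chaining the given pairs: v < z < y < e < r < c < w < x < g < k < t < s.
Counting 8 from the smallest end gives x.

x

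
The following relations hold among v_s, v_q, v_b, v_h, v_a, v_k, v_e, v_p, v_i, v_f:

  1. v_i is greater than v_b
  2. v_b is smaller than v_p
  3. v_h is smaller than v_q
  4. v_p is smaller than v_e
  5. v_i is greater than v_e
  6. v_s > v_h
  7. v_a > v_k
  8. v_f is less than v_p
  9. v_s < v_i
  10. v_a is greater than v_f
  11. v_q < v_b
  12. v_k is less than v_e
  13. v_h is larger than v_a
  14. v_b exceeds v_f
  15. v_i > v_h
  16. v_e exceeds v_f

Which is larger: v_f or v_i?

v_i

The relevant relations are v_f < v_a; v_a < v_h; v_h < v_q; v_q < v_b; v_b < v_p; v_p < v_e; v_e < v_i.
Chaining these gives v_f < v_a < v_h < v_q < v_b < v_p < v_e < v_i.
So v_f < v_i; v_i is the larger of the two.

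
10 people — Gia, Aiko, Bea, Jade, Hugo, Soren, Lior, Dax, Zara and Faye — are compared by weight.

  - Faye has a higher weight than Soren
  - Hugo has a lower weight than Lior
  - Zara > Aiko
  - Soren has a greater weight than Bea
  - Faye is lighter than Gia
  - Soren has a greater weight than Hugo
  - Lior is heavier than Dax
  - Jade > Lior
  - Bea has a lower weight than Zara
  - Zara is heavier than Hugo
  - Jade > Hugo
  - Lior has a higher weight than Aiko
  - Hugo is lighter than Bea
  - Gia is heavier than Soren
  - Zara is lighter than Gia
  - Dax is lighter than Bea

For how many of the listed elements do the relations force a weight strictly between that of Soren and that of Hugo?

1

Chaining upward from Hugo reaches: Lior, Bea, Zara, Jade, Faye, Gia.
Chaining downward from Soren reaches: Dax, Bea.
Strictly between Hugo and Soren are those in both lists: Bea — 1 element.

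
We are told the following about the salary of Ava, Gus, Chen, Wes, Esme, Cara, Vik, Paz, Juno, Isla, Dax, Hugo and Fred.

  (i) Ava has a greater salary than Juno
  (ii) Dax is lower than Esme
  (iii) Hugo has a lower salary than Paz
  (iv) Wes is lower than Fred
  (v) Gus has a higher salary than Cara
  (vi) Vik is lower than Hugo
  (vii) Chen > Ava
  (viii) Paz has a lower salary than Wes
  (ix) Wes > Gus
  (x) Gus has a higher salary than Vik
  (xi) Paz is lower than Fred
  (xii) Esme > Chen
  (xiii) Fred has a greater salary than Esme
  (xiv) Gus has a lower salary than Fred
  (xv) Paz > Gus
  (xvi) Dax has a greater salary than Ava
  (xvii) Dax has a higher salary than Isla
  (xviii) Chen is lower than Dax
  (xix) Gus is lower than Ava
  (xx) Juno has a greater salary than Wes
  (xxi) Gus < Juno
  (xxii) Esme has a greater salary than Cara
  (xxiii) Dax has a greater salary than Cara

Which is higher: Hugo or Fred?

Link the given pairs in sequence: Hugo < Paz; Paz < Wes; Wes < Juno; Juno < Ava; Ava < Chen; Chen < Dax; Dax < Esme; Esme < Fred.
Chaining these gives Hugo < Paz < Wes < Juno < Ava < Chen < Dax < Esme < Fred.
So Hugo < Fred; Fred is the higher of the two.

Fred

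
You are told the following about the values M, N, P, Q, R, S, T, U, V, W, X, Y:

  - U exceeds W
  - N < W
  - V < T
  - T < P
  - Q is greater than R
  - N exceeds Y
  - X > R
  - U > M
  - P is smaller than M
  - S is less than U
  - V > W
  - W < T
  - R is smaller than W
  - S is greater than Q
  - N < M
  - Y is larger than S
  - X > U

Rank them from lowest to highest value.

The consecutive links are each given: R < Q; Q < S; S < Y; Y < N; N < W; W < V; V < T; T < P; P < M; M < U; U < X.

R < Q < S < Y < N < W < V < T < P < M < U < X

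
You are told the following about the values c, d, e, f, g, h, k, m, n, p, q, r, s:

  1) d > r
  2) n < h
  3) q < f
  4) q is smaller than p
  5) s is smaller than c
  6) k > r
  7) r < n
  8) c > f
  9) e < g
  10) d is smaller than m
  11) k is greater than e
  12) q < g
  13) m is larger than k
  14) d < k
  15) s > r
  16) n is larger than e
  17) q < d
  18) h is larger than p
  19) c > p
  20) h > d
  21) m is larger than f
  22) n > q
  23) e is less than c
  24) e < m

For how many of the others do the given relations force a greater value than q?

9

From q the given relations immediately reach d, f, g, n, p.
From those, k, m, h, c — 9 in total.
No other element is forced above q by the given relations, so the count is 9.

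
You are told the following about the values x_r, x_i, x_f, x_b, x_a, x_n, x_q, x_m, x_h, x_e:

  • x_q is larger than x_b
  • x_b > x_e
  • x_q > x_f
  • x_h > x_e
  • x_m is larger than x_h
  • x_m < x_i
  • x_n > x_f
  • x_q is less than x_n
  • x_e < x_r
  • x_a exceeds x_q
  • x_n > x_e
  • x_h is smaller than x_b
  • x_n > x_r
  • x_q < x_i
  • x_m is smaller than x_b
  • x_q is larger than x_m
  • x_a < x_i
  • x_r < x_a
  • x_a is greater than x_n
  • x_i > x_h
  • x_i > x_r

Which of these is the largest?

x_i

Chaining downward from x_i: directly below it, x_r, x_h, x_m, x_q, x_a; then x_e, x_f, x_b, x_n.
That covers every other element, and nothing is given above x_i, so x_i is the largest.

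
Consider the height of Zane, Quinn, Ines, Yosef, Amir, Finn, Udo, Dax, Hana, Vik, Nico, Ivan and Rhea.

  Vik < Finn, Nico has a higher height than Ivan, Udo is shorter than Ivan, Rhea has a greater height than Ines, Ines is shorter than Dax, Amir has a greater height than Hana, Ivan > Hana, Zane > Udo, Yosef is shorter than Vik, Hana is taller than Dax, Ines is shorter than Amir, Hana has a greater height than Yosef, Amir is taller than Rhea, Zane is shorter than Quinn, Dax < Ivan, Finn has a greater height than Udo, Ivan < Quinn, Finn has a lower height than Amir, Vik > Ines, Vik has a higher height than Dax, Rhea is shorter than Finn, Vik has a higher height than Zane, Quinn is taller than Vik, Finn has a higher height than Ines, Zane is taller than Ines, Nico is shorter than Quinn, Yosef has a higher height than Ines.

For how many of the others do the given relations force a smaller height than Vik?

From Vik the given relations immediately reach Ines, Yosef, Dax, Zane.
From those, Udo — 5 in total.
Nothing else is reachable below Vik; 5 in all.

5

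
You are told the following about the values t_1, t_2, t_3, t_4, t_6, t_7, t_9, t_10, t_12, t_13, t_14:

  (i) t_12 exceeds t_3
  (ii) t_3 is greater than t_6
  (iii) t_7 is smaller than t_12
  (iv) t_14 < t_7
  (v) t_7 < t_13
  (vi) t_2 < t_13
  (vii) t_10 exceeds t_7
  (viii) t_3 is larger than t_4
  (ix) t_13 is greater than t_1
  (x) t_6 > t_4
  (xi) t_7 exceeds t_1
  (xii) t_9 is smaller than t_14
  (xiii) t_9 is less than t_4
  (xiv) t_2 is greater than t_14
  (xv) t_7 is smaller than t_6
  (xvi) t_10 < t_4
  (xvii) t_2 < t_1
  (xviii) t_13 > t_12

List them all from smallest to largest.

The consecutive links are each given: t_9 < t_14; t_14 < t_2; t_2 < t_1; t_1 < t_7; t_7 < t_10; t_10 < t_4; t_4 < t_6; t_6 < t_3; t_3 < t_12; t_12 < t_13.

t_9 < t_14 < t_2 < t_1 < t_7 < t_10 < t_4 < t_6 < t_3 < t_12 < t_13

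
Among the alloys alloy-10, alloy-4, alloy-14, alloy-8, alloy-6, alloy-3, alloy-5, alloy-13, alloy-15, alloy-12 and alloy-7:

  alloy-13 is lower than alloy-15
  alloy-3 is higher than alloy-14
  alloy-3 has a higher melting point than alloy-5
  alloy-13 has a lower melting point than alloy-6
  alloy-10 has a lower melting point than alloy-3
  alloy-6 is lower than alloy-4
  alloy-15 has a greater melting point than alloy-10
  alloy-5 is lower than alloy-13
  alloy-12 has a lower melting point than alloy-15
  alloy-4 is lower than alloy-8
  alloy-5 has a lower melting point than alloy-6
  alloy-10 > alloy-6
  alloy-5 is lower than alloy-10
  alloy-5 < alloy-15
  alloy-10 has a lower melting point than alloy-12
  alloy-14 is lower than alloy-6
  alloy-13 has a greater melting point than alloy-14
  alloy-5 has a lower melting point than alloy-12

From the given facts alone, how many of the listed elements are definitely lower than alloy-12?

5

From alloy-12 the given relations immediately reach alloy-5, alloy-10.
From those, alloy-6 — 3 in total.
From those, alloy-14, alloy-13 — 5 in total.
Nothing else is reachable below alloy-12; 5 in all.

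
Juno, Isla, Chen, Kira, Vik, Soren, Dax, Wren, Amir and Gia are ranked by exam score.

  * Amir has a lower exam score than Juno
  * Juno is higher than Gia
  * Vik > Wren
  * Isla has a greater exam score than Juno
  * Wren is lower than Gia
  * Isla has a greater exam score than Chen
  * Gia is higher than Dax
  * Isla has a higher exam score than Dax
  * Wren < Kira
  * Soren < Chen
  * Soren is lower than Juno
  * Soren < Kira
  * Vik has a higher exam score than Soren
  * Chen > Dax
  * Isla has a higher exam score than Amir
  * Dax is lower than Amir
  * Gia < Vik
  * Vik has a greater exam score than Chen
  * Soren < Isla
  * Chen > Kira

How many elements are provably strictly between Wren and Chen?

The relations place Wren below Chen. An element lies strictly between them when it is forced above Wren and also forced below Chen.
Above Wren: {Kira, Gia, Juno, Vik, Isla}. Below Chen: {Soren, Kira, Dax}.
Intersection: {Kira} — 1.

1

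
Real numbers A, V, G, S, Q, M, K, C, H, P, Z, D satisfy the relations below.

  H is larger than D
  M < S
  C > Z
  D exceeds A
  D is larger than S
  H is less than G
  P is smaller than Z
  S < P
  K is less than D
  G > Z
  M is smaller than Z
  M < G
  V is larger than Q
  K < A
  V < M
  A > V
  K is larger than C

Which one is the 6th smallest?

Piecing the relations together gives one ordering: Q < V < M < S < P < Z < C < K < A < D < H < G.
The 6th smallest is Z.

Z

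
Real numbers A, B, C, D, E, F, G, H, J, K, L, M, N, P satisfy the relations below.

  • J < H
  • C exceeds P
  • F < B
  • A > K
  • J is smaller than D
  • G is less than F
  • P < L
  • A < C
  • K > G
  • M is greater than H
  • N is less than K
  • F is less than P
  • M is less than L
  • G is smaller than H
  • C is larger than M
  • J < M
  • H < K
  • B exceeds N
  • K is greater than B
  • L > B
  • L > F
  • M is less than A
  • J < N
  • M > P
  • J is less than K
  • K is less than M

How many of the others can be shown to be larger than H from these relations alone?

5

From H the given relations immediately reach K, M.
From those, L, A, C — 5 in total.
Nothing else is reachable above H; 5 in all.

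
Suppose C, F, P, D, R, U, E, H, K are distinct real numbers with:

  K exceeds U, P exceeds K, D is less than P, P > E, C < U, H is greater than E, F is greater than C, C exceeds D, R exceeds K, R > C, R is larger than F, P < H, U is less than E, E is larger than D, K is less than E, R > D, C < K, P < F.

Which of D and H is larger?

Link the given pairs in sequence: D < C; C < U; U < K; K < P; P < H.
Together: D < C < U < K < P < H.
So D < H; H is the larger of the two.

H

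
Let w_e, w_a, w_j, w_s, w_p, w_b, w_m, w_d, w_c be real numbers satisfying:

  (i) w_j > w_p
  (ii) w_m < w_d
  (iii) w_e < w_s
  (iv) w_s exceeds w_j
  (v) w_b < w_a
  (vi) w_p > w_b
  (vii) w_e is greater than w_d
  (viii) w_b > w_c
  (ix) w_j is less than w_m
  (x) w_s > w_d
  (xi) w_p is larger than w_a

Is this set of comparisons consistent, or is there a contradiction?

consistent

Every relation is compatible with w_c < w_b < w_a < w_p < w_j < w_m < w_d < w_e < w_s; the set is consistent.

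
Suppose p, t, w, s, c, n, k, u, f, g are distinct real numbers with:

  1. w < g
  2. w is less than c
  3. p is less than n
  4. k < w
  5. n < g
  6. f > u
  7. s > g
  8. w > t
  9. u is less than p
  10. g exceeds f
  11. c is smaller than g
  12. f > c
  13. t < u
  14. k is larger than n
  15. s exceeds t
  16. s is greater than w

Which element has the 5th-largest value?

Piecing the relations together gives one ordering: t < u < p < n < k < w < c < f < g < s.
Counting 5 from the largest end gives w.

w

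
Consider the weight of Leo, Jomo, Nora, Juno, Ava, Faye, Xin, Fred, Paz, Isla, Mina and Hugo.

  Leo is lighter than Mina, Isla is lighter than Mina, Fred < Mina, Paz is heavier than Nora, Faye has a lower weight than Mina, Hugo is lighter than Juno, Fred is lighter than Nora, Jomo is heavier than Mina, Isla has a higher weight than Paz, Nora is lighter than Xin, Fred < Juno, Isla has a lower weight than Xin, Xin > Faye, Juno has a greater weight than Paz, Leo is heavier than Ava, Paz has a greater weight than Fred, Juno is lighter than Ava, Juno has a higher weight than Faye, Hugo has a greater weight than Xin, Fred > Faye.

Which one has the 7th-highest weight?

Xin

The consecutive relations fix a unique order: Faye < Fred < Nora < Paz < Isla < Xin < Hugo < Juno < Ava < Leo < Mina < Jomo.
The 7th largest is Xin.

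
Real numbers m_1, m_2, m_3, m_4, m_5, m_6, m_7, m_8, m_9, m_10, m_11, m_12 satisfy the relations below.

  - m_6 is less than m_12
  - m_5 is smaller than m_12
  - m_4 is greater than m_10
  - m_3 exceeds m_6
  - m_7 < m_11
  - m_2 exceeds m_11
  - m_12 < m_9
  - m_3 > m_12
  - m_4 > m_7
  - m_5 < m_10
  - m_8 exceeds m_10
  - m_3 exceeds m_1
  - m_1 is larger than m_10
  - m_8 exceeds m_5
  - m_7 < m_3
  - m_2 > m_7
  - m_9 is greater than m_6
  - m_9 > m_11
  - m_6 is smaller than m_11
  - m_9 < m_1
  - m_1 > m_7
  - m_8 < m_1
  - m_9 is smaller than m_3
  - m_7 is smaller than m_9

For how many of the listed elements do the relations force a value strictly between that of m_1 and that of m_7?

Chaining upward from m_7 reaches: m_11, m_9, m_2, m_3, m_4.
Chaining downward from m_1 reaches: m_6, m_5, m_12, m_11, m_9, m_10, m_8.
Strictly between m_7 and m_1 are those in both lists: m_11, m_9 — 2 elements.

2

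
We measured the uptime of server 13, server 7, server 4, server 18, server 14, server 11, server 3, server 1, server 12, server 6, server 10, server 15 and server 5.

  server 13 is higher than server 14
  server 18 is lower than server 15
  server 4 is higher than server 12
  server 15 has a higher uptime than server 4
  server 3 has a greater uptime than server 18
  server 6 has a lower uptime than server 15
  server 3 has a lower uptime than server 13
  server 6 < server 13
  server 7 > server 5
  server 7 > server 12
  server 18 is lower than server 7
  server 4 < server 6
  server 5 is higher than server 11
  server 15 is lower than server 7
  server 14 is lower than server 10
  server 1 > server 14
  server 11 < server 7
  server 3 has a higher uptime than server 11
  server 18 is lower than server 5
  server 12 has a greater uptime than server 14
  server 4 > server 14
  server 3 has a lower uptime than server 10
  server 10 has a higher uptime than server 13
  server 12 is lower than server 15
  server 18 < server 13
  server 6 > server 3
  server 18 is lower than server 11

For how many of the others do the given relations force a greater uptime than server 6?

From server 6 the given relations immediately reach server 15, server 13.
From those, server 7, server 10 — 4 in total.
Nothing else is reachable above server 6; 4 in all.

4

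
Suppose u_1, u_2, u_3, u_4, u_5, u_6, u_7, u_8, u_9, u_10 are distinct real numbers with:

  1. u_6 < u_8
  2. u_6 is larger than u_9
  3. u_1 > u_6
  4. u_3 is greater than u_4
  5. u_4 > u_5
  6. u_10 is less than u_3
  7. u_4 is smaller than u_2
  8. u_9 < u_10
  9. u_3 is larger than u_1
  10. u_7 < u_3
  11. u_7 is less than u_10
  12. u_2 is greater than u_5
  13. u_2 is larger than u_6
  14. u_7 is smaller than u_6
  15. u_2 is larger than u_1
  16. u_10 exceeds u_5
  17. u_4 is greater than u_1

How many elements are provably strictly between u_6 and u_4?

1

Chaining upward from u_6 reaches: u_8, u_1, u_3, u_2.
Chaining downward from u_4 reaches: u_9, u_5, u_7, u_1.
Strictly between u_6 and u_4 are those in both lists: u_1 — 1 element.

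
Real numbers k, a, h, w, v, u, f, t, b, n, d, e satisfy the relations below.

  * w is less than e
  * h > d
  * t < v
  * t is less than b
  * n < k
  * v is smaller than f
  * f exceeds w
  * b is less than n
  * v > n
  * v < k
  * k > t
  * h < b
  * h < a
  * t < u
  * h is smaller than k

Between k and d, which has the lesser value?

d

d < h and h < b give d < b.
With b < n: d < h < b < n.
Then n < v extends the chain to v.
Then v < k extends the chain to k.
So d < k; d is the smaller of the two.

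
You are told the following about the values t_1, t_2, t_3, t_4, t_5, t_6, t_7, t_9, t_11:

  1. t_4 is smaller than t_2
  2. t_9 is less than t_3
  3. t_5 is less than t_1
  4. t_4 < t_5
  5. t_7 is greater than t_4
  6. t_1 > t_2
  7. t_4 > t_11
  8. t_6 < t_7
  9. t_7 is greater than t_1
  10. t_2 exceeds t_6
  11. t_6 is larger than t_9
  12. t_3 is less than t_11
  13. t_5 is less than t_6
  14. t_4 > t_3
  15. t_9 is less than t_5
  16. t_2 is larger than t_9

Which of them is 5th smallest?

The consecutive relations fix a unique order: t_9 < t_3 < t_11 < t_4 < t_5 < t_6 < t_2 < t_1 < t_7.
The 5th smallest is t_5.

t_5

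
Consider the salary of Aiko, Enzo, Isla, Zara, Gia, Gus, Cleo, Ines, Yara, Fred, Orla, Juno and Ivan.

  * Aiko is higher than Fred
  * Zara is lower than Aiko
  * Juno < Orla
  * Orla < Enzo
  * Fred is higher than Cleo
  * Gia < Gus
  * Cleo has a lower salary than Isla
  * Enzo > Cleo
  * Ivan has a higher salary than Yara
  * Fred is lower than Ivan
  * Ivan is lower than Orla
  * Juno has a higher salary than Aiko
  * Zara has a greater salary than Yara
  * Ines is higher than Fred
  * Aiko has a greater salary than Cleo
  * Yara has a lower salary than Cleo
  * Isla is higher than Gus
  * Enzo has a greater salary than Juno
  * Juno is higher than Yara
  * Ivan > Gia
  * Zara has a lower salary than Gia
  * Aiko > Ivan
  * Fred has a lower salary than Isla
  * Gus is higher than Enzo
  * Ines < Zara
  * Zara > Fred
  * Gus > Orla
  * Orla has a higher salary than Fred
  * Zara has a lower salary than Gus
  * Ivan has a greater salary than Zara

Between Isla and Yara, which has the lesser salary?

Yara

Link the given pairs in sequence: Yara < Cleo; Cleo < Fred; Fred < Ines; Ines < Zara; Zara < Gia; Gia < Ivan; Ivan < Aiko; Aiko < Juno; Juno < Orla; Orla < Enzo; Enzo < Gus; Gus < Isla.
Together: Yara < Cleo < Fred < Ines < Zara < Gia < Ivan < Aiko < Juno < Orla < Enzo < Gus < Isla.
So Yara < Isla; Yara is the lower of the two.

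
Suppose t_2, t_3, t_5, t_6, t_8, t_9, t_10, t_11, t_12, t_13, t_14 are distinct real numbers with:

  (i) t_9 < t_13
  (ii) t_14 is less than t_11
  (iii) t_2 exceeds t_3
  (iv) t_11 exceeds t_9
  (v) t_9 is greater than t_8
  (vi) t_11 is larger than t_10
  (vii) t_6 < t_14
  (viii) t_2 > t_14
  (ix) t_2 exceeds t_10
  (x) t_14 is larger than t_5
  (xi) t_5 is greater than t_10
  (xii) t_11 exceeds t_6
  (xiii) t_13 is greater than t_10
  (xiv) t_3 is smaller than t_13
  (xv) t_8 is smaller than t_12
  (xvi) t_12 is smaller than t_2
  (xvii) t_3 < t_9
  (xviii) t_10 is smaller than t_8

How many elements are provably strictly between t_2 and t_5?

1

The relations place t_5 below t_2. An element lies strictly between them when it is forced above t_5 and also forced below t_2.
Above t_5: {t_14, t_11}. Below t_2: {t_10, t_8, t_3, t_12, t_6, t_14}.
Intersection: {t_14} — 1.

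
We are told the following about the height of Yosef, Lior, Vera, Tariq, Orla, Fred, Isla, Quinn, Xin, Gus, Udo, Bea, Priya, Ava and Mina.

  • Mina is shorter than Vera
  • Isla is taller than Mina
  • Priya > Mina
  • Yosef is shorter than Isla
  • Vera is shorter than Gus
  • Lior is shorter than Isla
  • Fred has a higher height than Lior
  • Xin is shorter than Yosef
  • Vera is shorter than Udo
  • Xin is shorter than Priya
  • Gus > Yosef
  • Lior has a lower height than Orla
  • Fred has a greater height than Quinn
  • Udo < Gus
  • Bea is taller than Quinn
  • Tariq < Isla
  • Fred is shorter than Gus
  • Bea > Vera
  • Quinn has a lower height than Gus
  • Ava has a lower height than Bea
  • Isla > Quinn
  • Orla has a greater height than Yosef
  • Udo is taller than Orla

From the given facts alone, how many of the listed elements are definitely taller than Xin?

6

From Xin the given relations immediately reach Yosef, Priya.
From those, Isla, Orla, Gus — 5 in total.
From those, Udo — 6 in total.
Nothing else is reachable above Xin; 6 in all.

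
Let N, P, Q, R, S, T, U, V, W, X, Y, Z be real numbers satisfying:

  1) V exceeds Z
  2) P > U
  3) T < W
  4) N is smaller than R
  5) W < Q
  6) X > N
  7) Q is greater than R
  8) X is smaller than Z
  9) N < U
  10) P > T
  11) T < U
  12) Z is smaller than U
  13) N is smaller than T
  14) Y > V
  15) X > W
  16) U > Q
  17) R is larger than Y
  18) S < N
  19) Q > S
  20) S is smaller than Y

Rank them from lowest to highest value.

S < N < T < W < X < Z < V < Y < R < Q < U < P

Nothing is placed below S, so it is least; from there S < N; N < T; T < W; W < X; X < Z; Z < V; V < Y; Y < R; R < Q; Q < U; U < P, each given directly.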